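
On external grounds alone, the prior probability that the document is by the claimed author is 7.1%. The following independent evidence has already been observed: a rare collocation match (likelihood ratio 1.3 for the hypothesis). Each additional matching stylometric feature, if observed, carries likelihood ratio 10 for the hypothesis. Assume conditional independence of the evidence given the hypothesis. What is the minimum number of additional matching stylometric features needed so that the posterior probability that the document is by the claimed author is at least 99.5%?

4

Prior odds = 0.071/0.929 = 71/929.
Bayes factor of the evidence already in hand = 1.3.
Odds after that evidence = (71/929) × 1.3 = 923/9290.
Target odds = 0.995/0.005 = 199.
Need 10ⁿ ≥ 199 ÷ (923/9290) = 1848710/923.
10³ = 1000 falls short of 1848710/923 but 10⁴ = 10000 reaches it, so n = 4.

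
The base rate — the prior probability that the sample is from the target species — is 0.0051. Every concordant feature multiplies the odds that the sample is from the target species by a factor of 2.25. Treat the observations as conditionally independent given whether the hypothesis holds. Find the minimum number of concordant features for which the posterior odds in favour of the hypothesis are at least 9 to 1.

Prior odds = 0.0051/0.9949 = 51/9949.
Likelihood ratio per concordant feature = 2.25.
Target odds = 9.
Need (51/9949) × 2.25ⁿ ≥ 9, i.e. 2.25ⁿ ≥ 29847/17.
2.25⁹ = 387420489/262144 falls short of 29847/17 but 2.25¹⁰ ≈3325.26 reaches it, so n = 10.

10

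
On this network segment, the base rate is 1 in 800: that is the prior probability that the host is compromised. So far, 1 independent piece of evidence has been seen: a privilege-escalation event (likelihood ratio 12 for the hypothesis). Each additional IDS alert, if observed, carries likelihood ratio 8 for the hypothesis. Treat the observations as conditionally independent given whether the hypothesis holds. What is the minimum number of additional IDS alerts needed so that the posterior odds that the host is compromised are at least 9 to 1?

4

Prior odds = 0.00125/0.99875 = 1/799.
Bayes factor of the evidence already in hand = 12.
Odds after that evidence = (1/799) × 12 = 12/799.
Target odds = 9.
Need 8ⁿ ≥ 9 ÷ (12/799) = 599.25.
8³ = 512 falls short of 599.25 but 8⁴ = 4096 reaches it, so n = 4.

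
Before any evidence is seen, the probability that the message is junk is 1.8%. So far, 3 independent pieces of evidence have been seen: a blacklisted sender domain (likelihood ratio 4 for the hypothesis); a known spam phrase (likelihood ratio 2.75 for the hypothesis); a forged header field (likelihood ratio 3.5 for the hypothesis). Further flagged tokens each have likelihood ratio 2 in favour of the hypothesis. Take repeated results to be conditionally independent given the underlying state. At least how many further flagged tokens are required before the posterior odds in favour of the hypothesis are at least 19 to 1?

5

Prior odds = 0.018/0.982 = 9/491.
Combined Bayes factor of the evidence already in hand = 4 × 2.75 × 3.5 = 38.5.
Odds after that evidence = (9/491) × 38.5 = 693/982.
Target odds = 19.
Need 2ⁿ ≥ 19 ÷ (693/982) = 18658/693.
2⁴ = 16 falls short of 18658/693 but 2⁵ = 32 reaches it, so n = 5.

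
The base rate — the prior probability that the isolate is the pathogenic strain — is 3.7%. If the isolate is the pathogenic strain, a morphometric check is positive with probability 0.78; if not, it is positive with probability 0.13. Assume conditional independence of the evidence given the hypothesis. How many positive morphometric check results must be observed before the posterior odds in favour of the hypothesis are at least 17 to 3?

3

Prior odds: 0.037 ÷ 0.963 = 37/963.
Likelihood ratio of a positive = 0.78/0.13 = 6.
Target odds = 17/3.
Need (37/963) × 6ⁿ ≥ 17/3, i.e. 6ⁿ ≥ 5457/37.
6² = 36 falls short of 5457/37 but 6³ = 216 reaches it, so n = 3.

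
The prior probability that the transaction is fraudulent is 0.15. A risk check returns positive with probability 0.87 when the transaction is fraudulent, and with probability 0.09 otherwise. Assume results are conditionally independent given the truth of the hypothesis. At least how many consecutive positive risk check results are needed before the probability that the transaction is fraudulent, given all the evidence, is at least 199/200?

Prior odds: 0.15 ÷ 0.85 = 3/17.
Likelihood ratio of a positive result = 0.87/0.09 = 29/3.
Target odds: 0.995 ÷ 0.005 = 199.
Require (29/3)ⁿ ≥ 199 ÷ (3/17) = 3383/3.
(29/3)³ = 24389/27 falls short of 3383/3 but (29/3)⁴ = 707281/81 reaches it, so n = 4.

4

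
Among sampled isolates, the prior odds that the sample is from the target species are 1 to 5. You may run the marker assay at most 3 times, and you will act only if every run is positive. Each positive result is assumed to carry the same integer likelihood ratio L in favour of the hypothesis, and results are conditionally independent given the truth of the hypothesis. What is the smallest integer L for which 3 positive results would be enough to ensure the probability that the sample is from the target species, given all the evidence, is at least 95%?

5

Prior odds = 0.2.
Target odds = 0.95/0.05 = 19.
Need L³ ≥ 19 ÷ 0.2 = 95.
4³ = 64 < 95 ≤ 125 = 5³, so L = 5.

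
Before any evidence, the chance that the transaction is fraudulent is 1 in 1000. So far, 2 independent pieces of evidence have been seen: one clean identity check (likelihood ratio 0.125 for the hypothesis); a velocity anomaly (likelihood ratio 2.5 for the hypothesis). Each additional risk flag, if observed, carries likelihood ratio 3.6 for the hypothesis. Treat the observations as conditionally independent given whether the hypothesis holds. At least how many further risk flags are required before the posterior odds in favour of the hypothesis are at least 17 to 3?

Prior odds = 0.001/0.999 = 1/999.
Combined Bayes factor of the evidence already in hand = 0.125 × 2.5 = 0.3125.
Odds after that evidence = (1/999) × 0.3125 = 5/15984.
Target odds = 17/3.
Need 3.6ⁿ ≥ 17/3 ÷ (5/15984) = 18115.2.
3.6⁷ = 612220032/78125 falls short of 18115.2 but 3.6⁸ ≈28211.1 reaches it, so n = 8.

8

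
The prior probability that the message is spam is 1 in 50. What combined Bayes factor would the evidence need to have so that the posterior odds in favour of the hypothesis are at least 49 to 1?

Prior odds = 0.02/0.98 = 1/49.
Target odds = 49.
Required Bayes factor = 49 ÷ (1/49) = 2401.

2401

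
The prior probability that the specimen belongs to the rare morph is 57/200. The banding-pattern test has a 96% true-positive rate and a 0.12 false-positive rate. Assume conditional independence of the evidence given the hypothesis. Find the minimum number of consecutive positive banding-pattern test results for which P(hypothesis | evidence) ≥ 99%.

Prior odds: 0.285 ÷ 0.715 = 57/143.
Likelihood ratio of a positive result = 0.96/0.12 = 8.
Target odds: 0.99 ÷ 0.01 = 99.
Need (57/143) × 8ⁿ ≥ 99, i.e. 8ⁿ ≥ 4719/19.
8² = 64 falls short of 4719/19 but 8³ = 512 reaches it, so n = 3.

3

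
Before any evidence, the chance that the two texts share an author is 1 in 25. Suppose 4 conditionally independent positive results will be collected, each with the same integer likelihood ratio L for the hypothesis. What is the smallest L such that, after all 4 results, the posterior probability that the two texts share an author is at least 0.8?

4

Prior odds = 0.04/0.96 = 1/24.
Target odds = 0.8/0.2 = 4.
Need L⁴ ≥ 4 ÷ (1/24) = 96.
3⁴ = 81 < 96 ≤ 256 = 4⁴, so L = 4.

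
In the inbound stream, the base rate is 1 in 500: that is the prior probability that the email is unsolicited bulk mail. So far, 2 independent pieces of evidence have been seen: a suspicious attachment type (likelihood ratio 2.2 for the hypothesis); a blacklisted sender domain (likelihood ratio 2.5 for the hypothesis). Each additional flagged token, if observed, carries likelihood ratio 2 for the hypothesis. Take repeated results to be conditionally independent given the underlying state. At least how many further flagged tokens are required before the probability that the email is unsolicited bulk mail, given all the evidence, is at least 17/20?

10

Prior odds = 0.002/0.998 = 1/499.
Combined Bayes factor of the evidence already in hand = 2.2 × 2.5 = 5.5.
Odds after that evidence = (1/499) × 5.5 = 11/998.
Target odds = 0.85/0.15 = 17/3.
Need 2ⁿ ≥ 17/3 ÷ (11/998) = 16966/33.
2⁹ = 512 falls short of 16966/33 but 2¹⁰ = 1024 reaches it, so n = 10.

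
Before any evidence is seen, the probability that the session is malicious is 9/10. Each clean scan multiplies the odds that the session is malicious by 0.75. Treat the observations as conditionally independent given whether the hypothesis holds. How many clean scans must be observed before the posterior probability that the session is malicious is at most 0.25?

12

Prior odds: 0.9 ÷ 0.1 = 9.
Likelihood ratio per clean scan = 0.75.
Target posterior odds = 0.25/0.75 = 1/3.
Require 0.75ⁿ ≤ 1/3 ÷ 9 = 1/27.
0.75¹¹ = 177147/4194304 is still above 1/27 but 0.75¹² = 531441/16777216 is at or below it, so n = 12.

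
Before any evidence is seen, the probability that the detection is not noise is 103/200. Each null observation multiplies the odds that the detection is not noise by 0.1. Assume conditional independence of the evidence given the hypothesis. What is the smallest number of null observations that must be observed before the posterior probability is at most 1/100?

Prior odds: 0.515 ÷ 0.485 = 103/97.
Likelihood ratio per null observation = 0.1.
Target odds: 0.01 ÷ 0.99 = 1/99.
Require 0.1ⁿ ≤ 1/99 ÷ (103/97) = 97/10197.
0.1² = 0.01 is still above 97/10197 but 0.1³ = 0.001 is at or below it, so n = 3.

3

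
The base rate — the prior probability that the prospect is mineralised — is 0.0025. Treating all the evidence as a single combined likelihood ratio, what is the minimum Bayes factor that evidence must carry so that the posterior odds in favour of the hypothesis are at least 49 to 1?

Prior odds = 0.0025/0.9975 = 1/399.
Target odds = 49.
Required Bayes factor = 49 ÷ (1/399) = 19551.

19551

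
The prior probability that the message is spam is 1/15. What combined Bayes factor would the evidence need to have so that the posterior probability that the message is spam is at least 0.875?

Prior odds = (1/15)/(14/15) = 1/14.
Target odds = 0.875/0.125 = 7.
Required Bayes factor = 7 ÷ (1/14) = 98.

98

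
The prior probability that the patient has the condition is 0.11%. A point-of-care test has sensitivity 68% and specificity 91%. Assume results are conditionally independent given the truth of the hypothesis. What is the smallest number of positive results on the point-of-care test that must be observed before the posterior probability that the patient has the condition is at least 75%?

Prior odds = 0.0011/0.9989 = 11/9989.
False-positive rate = 1 − 0.91 = 0.09; likelihood ratio of a positive = 0.68/0.09 = 68/9.
Target posterior odds = 0.75/0.25 = 3.
Need (11/9989) × (68/9)ⁿ ≥ 3, i.e. (68/9)ⁿ ≥ 29967/11.
(68/9)³ = 314432/729 falls short of 29967/11 but (68/9)⁴ = 21381376/6561 reaches it, so n = 4.

4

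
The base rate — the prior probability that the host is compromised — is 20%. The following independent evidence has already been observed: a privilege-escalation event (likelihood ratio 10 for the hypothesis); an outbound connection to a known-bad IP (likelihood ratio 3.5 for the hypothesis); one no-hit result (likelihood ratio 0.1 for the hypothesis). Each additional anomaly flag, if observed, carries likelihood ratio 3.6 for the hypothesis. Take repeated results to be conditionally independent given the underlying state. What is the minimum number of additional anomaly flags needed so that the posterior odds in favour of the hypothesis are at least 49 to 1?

Prior odds = 0.2/0.8 = 0.25.
Combined Bayes factor of the evidence already in hand = 10 × 3.5 × 0.1 = 3.5.
Odds after that evidence = 0.25 × 3.5 = 0.875.
Target odds = 49.
Need 3.6ⁿ ≥ 49 ÷ 0.875 = 56.
3.6³ = 46.656 falls short of 56 but 3.6⁴ = 167.9616 reaches it, so n = 4.

4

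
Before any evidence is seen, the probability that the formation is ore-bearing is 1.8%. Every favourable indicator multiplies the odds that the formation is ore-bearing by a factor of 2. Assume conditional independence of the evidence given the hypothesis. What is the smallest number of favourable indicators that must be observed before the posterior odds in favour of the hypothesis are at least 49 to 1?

12

Prior odds = 0.018/0.982 = 9/491.
Likelihood ratio per favourable indicator = 2.
Target odds = 49.
Require 2ⁿ ≥ 49 ÷ (9/491) = 24059/9.
2¹¹ = 2048 falls short of 24059/9 but 2¹² = 4096 reaches it, so n = 12.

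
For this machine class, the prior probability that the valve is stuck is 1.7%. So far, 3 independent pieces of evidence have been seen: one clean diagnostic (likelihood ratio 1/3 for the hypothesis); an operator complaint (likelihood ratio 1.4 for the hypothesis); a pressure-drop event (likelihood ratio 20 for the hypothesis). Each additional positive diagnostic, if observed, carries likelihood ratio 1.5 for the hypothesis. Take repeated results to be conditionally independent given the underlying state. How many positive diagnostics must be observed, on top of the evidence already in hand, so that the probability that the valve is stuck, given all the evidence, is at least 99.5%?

Prior odds = 0.017/0.983 = 17/983.
Combined Bayes factor of the evidence already in hand = (1/3) × 1.4 × 20 = 28/3.
Odds after that evidence = (17/983) × 28/3 = 476/2949.
Target odds = 0.995/0.005 = 199.
Need 1.5ⁿ ≥ 199 ÷ (476/2949) = 586851/476.
1.5¹⁷ = 129140163/131072 falls short of 586851/476 but 1.5¹⁸ = 387420489/262144 reaches it, so n = 18.

18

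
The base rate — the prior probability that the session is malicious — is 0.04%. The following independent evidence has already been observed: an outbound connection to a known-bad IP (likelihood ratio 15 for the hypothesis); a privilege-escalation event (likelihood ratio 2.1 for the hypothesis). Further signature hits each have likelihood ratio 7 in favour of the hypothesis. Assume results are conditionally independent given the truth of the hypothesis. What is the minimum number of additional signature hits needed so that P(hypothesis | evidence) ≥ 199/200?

5

Prior odds = 0.0004/0.9996 = 1/2499.
Combined Bayes factor of the evidence already in hand = 15 × 2.1 = 31.5.
Odds after that evidence = (1/2499) × 31.5 = 3/238.
Target odds = 0.995/0.005 = 199.
Need 7ⁿ ≥ 199 ÷ (3/238) = 47362/3.
7⁴ = 2401 falls short of 47362/3 but 7⁵ = 16807 reaches it, so n = 5.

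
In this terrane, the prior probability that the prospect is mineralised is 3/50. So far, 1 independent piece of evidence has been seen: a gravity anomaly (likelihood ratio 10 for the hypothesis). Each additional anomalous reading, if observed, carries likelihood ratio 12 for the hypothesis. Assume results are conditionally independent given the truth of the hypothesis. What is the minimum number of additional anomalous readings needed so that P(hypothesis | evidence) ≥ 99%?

3

Prior odds = 0.06/0.94 = 3/47.
Bayes factor of the evidence already in hand = 10.
Odds after that evidence = (3/47) × 10 = 30/47.
Target odds = 0.99/0.01 = 99.
Need 12ⁿ ≥ 99 ÷ (30/47) = 155.1.
12² = 144 falls short of 155.1 but 12³ = 1728 reaches it, so n = 3.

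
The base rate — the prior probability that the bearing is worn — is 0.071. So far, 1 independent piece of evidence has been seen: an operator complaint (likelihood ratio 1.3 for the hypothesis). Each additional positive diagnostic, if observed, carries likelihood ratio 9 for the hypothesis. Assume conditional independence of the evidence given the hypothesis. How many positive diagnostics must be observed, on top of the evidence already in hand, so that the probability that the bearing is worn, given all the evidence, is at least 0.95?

Prior odds = 0.071/0.929 = 71/929.
Bayes factor of the evidence already in hand = 1.3.
Odds after that evidence = (71/929) × 1.3 = 923/9290.
Target odds = 0.95/0.05 = 19.
Need 9ⁿ ≥ 19 ÷ (923/9290) = 176510/923.
9² = 81 falls short of 176510/923 but 9³ = 729 reaches it, so n = 3.

3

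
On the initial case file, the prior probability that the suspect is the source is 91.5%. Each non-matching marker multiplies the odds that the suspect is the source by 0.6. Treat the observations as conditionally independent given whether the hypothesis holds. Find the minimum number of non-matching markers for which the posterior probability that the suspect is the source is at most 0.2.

8

Prior odds = 0.915/0.085 = 183/17.
Likelihood ratio per non-matching marker = 0.6.
Target posterior odds = 0.2/0.8 = 0.25.
Require 0.6ⁿ ≤ 0.25 ÷ (183/17) = 17/732.
0.6⁷ = 2187/78125 is still above 17/732 but 0.6⁸ = 6561/390625 is at or below it, so n = 8.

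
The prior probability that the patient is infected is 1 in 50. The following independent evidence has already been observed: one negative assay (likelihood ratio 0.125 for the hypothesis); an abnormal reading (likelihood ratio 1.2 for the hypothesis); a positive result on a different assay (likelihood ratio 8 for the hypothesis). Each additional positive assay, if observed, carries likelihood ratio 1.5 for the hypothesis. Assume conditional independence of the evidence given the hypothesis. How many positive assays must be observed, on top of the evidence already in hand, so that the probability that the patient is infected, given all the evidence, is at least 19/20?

Prior odds = 0.02/0.98 = 1/49.
Combined Bayes factor of the evidence already in hand = 0.125 × 1.2 × 8 = 1.2.
Odds after that evidence = (1/49) × 1.2 = 6/245.
Target odds = 0.95/0.05 = 19.
Need 1.5ⁿ ≥ 19 ÷ (6/245) = 4655/6.
1.5¹⁶ = 43046721/65536 falls short of 4655/6 but 1.5¹⁷ = 129140163/131072 reaches it, so n = 17.

17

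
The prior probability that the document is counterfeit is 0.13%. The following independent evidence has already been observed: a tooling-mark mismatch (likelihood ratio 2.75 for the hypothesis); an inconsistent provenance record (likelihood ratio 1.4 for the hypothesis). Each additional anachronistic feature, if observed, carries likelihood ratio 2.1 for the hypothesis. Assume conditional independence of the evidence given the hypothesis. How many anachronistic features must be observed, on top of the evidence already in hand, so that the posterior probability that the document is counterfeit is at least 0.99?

Prior odds = 0.0013/0.9987 = 13/9987.
Combined Bayes factor of the evidence already in hand = 2.75 × 1.4 = 3.85.
Odds after that evidence = (13/9987) × 3.85 = 1001/199740.
Target odds = 0.99/0.01 = 99.
Need 2.1ⁿ ≥ 99 ÷ (1001/199740) = 1797660/91.
2.1¹³ ≈15447.2 falls short of 1797660/91 but 2.1¹⁴ ≈32439.2 reaches it, so n = 14.

14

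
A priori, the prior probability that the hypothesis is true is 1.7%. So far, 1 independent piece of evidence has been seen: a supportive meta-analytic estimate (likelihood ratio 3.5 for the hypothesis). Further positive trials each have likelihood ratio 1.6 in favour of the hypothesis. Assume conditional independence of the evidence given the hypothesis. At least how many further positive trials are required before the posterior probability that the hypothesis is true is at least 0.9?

11

Prior odds = 0.017/0.983 = 17/983.
Bayes factor of the evidence already in hand = 3.5.
Odds after that evidence = (17/983) × 3.5 = 119/1966.
Target odds = 0.9/0.1 = 9.
Need 1.6ⁿ ≥ 9 ÷ (119/1966) = 17694/119.
1.6¹⁰ ≈109.951 falls short of 17694/119 but 1.6¹¹ ≈175.922 reaches it, so n = 11.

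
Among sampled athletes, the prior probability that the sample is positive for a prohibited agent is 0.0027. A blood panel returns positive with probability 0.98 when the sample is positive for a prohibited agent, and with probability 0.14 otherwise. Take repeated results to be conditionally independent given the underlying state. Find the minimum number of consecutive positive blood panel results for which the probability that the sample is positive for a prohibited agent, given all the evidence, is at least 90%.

Prior odds: 0.0027 ÷ 0.9973 = 27/9973.
Likelihood ratio of a positive result = 0.98/0.14 = 7.
Target odds: 0.9 ÷ 0.1 = 9.
Require 7ⁿ ≥ 9 ÷ (27/9973) = 9973/3.
7⁴ = 2401 falls short of 9973/3 but 7⁵ = 16807 reaches it, so n = 5.

5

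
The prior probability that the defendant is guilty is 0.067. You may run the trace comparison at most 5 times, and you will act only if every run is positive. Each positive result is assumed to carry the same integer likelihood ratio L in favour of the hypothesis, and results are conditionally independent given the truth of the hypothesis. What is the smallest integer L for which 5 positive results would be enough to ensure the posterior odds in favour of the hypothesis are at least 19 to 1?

4

Prior odds = 0.067/0.933 = 67/933.
Target odds = 19.
Need L⁵ ≥ 19 ÷ (67/933) = 17727/67.
3⁵ = 243 < 17727/67 ≤ 1024 = 4⁵, so L = 4.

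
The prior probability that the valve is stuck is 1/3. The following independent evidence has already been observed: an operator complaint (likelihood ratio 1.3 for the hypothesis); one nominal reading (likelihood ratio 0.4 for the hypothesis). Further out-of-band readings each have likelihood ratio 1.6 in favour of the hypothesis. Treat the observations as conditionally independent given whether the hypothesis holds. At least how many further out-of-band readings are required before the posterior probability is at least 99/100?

13

Prior odds = (1/3)/(2/3) = 0.5.
Combined Bayes factor of the evidence already in hand = 1.3 × 0.4 = 0.52.
Odds after that evidence = 0.5 × 0.52 = 0.26.
Target odds = 0.99/0.01 = 99.
Need 1.6ⁿ ≥ 99 ÷ 0.26 = 4950/13.
1.6¹² ≈281.475 falls short of 4950/13 but 1.6¹³ ≈450.36 reaches it, so n = 13.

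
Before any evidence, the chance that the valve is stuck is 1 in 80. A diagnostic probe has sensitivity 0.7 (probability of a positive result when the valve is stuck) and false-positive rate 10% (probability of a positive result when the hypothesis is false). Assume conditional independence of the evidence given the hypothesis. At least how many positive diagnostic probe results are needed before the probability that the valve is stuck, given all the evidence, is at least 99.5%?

5

Prior odds = 0.0125/0.9875 = 1/79.
Likelihood ratio of a positive result = 0.7/0.1 = 7.
Target posterior odds = 0.995/0.005 = 199.
Require 7ⁿ ≥ 199 ÷ (1/79) = 15721.
7⁴ = 2401 falls short of 15721 but 7⁵ = 16807 reaches it, so n = 5.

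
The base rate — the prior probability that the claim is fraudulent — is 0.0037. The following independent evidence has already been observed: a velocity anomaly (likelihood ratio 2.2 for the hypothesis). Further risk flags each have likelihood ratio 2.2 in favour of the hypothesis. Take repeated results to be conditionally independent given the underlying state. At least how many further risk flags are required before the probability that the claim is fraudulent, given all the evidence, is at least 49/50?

Prior odds = 0.0037/0.9963 = 37/9963.
Bayes factor of the evidence already in hand = 2.2.
Odds after that evidence = (37/9963) × 2.2 = 407/49815.
Target odds = 0.98/0.02 = 49.
Need 2.2ⁿ ≥ 49 ÷ (407/49815) = 2440935/407.
2.2¹¹ ≈5843.18 falls short of 2440935/407 but 2.2¹² ≈12855 reaches it, so n = 12.

12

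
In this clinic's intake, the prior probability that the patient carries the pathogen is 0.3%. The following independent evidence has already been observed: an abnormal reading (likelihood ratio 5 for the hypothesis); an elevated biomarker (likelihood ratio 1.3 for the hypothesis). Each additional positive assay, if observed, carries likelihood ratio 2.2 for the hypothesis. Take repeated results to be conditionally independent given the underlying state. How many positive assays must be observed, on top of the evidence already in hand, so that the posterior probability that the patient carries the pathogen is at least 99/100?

11

Prior odds = 0.003/0.997 = 3/997.
Combined Bayes factor of the evidence already in hand = 5 × 1.3 = 6.5.
Odds after that evidence = (3/997) × 6.5 = 39/1994.
Target odds = 0.99/0.01 = 99.
Need 2.2ⁿ ≥ 99 ÷ (39/1994) = 65802/13.
2.2¹⁰ ≈2655.99 falls short of 65802/13 but 2.2¹¹ ≈5843.18 reaches it, so n = 11.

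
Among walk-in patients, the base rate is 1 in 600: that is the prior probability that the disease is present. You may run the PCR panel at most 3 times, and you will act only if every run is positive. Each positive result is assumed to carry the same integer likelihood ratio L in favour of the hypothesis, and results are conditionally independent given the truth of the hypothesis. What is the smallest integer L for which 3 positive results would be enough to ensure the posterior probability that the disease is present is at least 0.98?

31

Prior odds = (1/600)/(599/600) = 1/599.
Target odds = 0.98/0.02 = 49.
Need L³ ≥ 49 ÷ (1/599) = 29351.
30³ = 27000 < 29351 ≤ 29791 = 31³, so L = 31.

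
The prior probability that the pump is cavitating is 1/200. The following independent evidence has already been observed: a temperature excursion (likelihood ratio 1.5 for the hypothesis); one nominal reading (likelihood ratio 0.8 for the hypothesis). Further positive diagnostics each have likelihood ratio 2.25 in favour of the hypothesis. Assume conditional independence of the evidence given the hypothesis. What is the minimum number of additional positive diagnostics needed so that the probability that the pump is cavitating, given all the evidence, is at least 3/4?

8

Prior odds = 0.005/0.995 = 1/199.
Combined Bayes factor of the evidence already in hand = 1.5 × 0.8 = 1.2.
Odds after that evidence = (1/199) × 1.2 = 6/995.
Target odds = 0.75/0.25 = 3.
Need 2.25ⁿ ≥ 3 ÷ (6/995) = 497.5.
2.25⁷ = 4782969/16384 falls short of 497.5 but 2.25⁸ = 43046721/65536 reaches it, so n = 8.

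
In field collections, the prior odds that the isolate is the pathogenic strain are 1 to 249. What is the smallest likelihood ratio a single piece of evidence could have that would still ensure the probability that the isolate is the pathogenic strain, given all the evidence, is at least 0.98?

Prior odds = 1/249.
Target odds = 0.98/0.02 = 49.
Required Bayes factor = 49 ÷ (1/249) = 12201.

12201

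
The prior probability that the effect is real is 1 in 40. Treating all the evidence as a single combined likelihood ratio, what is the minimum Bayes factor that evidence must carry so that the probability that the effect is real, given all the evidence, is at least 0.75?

Prior odds = 0.025/0.975 = 1/39.
Target odds = 0.75/0.25 = 3.
Required Bayes factor = 3 ÷ (1/39) = 117.

117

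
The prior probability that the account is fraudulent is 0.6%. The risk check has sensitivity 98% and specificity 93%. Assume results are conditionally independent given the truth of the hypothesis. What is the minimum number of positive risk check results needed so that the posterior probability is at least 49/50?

Prior odds: 0.006 ÷ 0.994 = 3/497.
False-positive rate = 1 − 0.93 = 0.07; likelihood ratio of a positive = 0.98/0.07 = 14.
Target posterior odds = 0.98/0.02 = 49.
Require 14ⁿ ≥ 49 ÷ (3/497) = 24353/3.
14³ = 2744 falls short of 24353/3 but 14⁴ = 38416 reaches it, so n = 4.

4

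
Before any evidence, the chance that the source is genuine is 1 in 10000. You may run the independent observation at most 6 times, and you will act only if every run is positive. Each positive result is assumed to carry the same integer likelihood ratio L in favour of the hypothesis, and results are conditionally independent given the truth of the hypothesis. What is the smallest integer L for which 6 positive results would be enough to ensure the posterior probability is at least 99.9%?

15

Prior odds = 0.0001/0.9999 = 1/9999.
Target odds = 0.999/0.001 = 999.
Need L⁶ ≥ 999 ÷ (1/9999) = 9989001.
14⁶ = 7529536 < 9989001 ≤ 11390625 = 15⁶, so L = 15.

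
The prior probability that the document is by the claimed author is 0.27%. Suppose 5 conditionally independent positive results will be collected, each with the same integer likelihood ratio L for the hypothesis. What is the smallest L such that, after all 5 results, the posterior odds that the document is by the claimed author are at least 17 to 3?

Prior odds = 0.0027/0.9973 = 27/9973.
Target odds = 17/3.
Need L⁵ ≥ 17/3 ÷ (27/9973) = 169541/81.
4⁵ = 1024 < 169541/81 ≤ 3125 = 5⁵, so L = 5.

5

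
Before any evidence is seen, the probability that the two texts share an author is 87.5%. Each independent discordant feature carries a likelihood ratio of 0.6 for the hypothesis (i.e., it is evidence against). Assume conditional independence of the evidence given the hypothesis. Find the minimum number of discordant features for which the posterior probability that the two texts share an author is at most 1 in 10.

Prior odds: 0.875 ÷ 0.125 = 7.
Likelihood ratio per discordant feature = 0.6.
Target odds: 0.1 ÷ 0.9 = 1/9.
Require 0.6ⁿ ≤ 1/9 ÷ 7 = 1/63.
0.6⁸ = 6561/390625 is still above 1/63 but 0.6⁹ = 19683/1953125 is at or below it, so n = 9.

9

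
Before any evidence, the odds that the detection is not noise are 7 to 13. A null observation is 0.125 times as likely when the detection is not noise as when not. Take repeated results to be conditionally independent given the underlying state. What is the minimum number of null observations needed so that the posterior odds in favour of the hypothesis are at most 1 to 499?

3

Prior odds = 7/13.
Likelihood ratio per null observation = 0.125.
Target odds = 1/499.
Require 0.125ⁿ ≤ 1/499 ÷ (7/13) = 13/3493.
0.125² = 0.015625 is still above 13/3493 but 0.125³ = 0.001953125 is at or below it, so n = 3.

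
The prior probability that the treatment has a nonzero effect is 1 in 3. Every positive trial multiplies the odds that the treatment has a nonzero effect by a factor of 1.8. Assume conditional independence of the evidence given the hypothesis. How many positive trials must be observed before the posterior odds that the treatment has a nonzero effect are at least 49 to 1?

8

Prior odds = (1/3)/(2/3) = 0.5.
Likelihood ratio per positive trial = 1.8.
Target odds = 49.
Require 1.8ⁿ ≥ 49 ÷ 0.5 = 98.
1.8⁷ = 4782969/78125 falls short of 98 but 1.8⁸ = 43046721/390625 reaches it, so n = 8.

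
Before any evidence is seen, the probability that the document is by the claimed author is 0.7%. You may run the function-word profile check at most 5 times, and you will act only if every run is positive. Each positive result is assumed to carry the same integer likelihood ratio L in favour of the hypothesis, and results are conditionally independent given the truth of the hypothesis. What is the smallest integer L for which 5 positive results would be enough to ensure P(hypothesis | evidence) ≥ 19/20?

Prior odds = 0.007/0.993 = 7/993.
Target odds = 0.95/0.05 = 19.
Need L⁵ ≥ 19 ÷ (7/993) = 18867/7.
4⁵ = 1024 < 18867/7 ≤ 3125 = 5⁵, so L = 5.

5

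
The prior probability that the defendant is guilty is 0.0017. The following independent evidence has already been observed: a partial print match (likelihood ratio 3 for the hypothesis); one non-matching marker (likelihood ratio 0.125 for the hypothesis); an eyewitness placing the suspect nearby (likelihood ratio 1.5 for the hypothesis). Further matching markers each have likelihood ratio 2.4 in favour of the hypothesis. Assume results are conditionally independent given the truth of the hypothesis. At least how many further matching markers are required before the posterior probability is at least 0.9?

11

Prior odds = 0.0017/0.9983 = 17/9983.
Combined Bayes factor of the evidence already in hand = 3 × 0.125 × 1.5 = 0.5625.
Odds after that evidence = (17/9983) × 0.5625 = 153/159728.
Target odds = 0.9/0.1 = 9.
Need 2.4ⁿ ≥ 9 ÷ (153/159728) = 159728/17.
2.4¹⁰ ≈6340.34 falls short of 159728/17 but 2.4¹¹ ≈15216.8 reaches it, so n = 11.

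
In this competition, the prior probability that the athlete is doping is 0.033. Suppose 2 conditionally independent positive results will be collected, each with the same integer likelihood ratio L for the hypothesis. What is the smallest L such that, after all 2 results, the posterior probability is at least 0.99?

Prior odds = 0.033/0.967 = 33/967.
Target odds = 0.99/0.01 = 99.
Need L² ≥ 99 ÷ (33/967) = 2901.
53² = 2809 < 2901 ≤ 2916 = 54², so L = 54.

54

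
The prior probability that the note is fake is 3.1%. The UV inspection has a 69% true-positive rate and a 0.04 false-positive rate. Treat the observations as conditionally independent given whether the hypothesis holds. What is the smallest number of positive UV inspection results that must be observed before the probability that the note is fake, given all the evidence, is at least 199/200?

4

Prior odds: 0.031 ÷ 0.969 = 31/969.
Likelihood ratio of a positive result = 0.69/0.04 = 17.25.
Target posterior odds = 0.995/0.005 = 199.
Require 17.25ⁿ ≥ 199 ÷ (31/969) = 192831/31.
17.25³ = 5132.953125 falls short of 192831/31 but 17.25⁴ = 22667121/256 reaches it, so n = 4.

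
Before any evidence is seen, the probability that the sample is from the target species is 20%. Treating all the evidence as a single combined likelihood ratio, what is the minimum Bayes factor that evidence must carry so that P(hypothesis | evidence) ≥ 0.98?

Prior odds = 0.2/0.8 = 0.25.
Target odds = 0.98/0.02 = 49.
Required Bayes factor = 49 ÷ 0.25 = 196.

196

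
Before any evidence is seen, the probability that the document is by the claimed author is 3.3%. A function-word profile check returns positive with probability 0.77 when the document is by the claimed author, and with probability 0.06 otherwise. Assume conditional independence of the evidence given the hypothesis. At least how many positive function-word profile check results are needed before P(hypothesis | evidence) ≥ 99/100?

Prior odds: 0.033 ÷ 0.967 = 33/967.
Likelihood ratio of a positive result = 0.77/0.06 = 77/6.
Target odds: 0.99 ÷ 0.01 = 99.
Require (77/6)ⁿ ≥ 99 ÷ (33/967) = 2901.
(77/6)³ = 456533/216 falls short of 2901 but (77/6)⁴ = 35153041/1296 reaches it, so n = 4.

4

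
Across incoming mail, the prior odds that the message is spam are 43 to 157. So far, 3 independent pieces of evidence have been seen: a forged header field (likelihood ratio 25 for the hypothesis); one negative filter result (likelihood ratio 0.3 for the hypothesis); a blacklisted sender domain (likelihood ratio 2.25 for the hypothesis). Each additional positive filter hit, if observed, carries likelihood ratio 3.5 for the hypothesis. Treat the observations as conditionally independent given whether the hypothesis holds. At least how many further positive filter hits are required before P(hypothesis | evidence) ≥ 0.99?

3

Prior odds = 43/157.
Combined Bayes factor of the evidence already in hand = 25 × 0.3 × 2.25 = 16.875.
Odds after that evidence = (43/157) × 16.875 = 5805/1256.
Target odds = 0.99/0.01 = 99.
Need 3.5ⁿ ≥ 99 ÷ (5805/1256) = 13816/645.
3.5² = 12.25 falls short of 13816/645 but 3.5³ = 42.875 reaches it, so n = 3.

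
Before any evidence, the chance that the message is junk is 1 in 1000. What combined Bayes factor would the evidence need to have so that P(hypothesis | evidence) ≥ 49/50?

48951

Prior odds = 0.001/0.999 = 1/999.
Target odds = 0.98/0.02 = 49.
Required Bayes factor = 49 ÷ (1/999) = 48951.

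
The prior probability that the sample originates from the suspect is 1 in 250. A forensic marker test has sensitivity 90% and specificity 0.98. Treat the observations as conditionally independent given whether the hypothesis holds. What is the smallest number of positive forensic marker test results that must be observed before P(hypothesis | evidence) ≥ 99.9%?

Prior odds = 0.004/0.996 = 1/249.
False-positive rate = 1 − 0.98 = 0.02; likelihood ratio of a positive = 0.9/0.02 = 45.
Target odds: 0.999 ÷ 0.001 = 999.
Require 45ⁿ ≥ 999 ÷ (1/249) = 248751.
45³ = 91125 falls short of 248751 but 45⁴ = 4100625 reaches it, so n = 4.

4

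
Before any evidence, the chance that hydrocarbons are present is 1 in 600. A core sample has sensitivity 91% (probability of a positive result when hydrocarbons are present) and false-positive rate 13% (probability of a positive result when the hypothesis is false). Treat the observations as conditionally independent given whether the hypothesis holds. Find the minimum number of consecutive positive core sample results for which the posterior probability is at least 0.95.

Prior odds = (1/600)/(599/600) = 1/599.
Likelihood ratio of a positive result = 0.91/0.13 = 7.
Target odds: 0.95 ÷ 0.05 = 19.
Need (1/599) × 7ⁿ ≥ 19, i.e. 7ⁿ ≥ 11381.
7⁴ = 2401 falls short of 11381 but 7⁵ = 16807 reaches it, so n = 5.

5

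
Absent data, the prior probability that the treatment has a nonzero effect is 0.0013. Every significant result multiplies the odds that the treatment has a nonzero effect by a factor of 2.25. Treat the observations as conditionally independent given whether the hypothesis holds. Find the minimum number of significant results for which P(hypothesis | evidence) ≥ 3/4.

Prior odds: 0.0013 ÷ 0.9987 = 13/9987.
Likelihood ratio per significant result = 2.25.
Target odds: 0.75 ÷ 0.25 = 3.
Require 2.25ⁿ ≥ 3 ÷ (13/9987) = 29961/13.
2.25⁹ = 387420489/262144 falls short of 29961/13 but 2.25¹⁰ ≈3325.26 reaches it, so n = 10.

10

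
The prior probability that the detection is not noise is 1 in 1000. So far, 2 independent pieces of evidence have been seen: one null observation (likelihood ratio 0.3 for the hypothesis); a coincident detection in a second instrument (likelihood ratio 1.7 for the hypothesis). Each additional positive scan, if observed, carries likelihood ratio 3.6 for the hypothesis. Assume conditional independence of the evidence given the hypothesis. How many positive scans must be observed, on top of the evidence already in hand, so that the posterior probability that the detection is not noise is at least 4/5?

7

Prior odds = 0.001/0.999 = 1/999.
Combined Bayes factor of the evidence already in hand = 0.3 × 1.7 = 0.51.
Odds after that evidence = (1/999) × 0.51 = 17/33300.
Target odds = 0.8/0.2 = 4.
Need 3.6ⁿ ≥ 4 ÷ (17/33300) = 133200/17.
3.6⁶ = 34012224/15625 falls short of 133200/17 but 3.6⁷ = 612220032/78125 reaches it, so n = 7.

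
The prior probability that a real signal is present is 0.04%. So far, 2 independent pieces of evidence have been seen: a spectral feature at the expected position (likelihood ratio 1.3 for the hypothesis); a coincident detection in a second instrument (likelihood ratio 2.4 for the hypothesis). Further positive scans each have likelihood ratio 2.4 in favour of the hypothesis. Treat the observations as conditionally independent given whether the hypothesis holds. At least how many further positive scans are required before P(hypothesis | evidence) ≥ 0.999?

Prior odds = 0.0004/0.9996 = 1/2499.
Combined Bayes factor of the evidence already in hand = 1.3 × 2.4 = 3.12.
Odds after that evidence = (1/2499) × 3.12 = 26/20825.
Target odds = 0.999/0.001 = 999.
Need 2.4ⁿ ≥ 999 ÷ (26/20825) = 20804175/26.
2.4¹⁵ ≈504857 falls short of 20804175/26 but 2.4¹⁶ ≈1.21166e+06 reaches it, so n = 16.

16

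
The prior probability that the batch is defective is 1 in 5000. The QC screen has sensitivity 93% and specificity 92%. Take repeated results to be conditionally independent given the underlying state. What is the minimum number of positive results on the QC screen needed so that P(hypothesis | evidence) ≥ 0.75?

4

Prior odds = 0.0002/0.9998 = 1/4999.
False-positive rate = 1 − 0.92 = 0.08; likelihood ratio of a positive = 0.93/0.08 = 11.625.
Target odds: 0.75 ÷ 0.25 = 3.
Require 11.625ⁿ ≥ 3 ÷ (1/4999) = 14997.
11.625³ = 804357/512 falls short of 14997 but 11.625⁴ = 74805201/4096 reaches it, so n = 4.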